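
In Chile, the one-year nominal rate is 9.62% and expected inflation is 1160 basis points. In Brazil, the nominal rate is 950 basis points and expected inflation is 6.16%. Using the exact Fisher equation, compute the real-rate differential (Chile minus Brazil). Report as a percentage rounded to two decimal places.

Chile: (1 + 0.0962)/(1 + 0.1160) − 1 = -1.7742%
Brazil: (1 + 0.0950)/(1 + 0.0616) − 1 = 3.1462%
Differential = -1.7742% − 3.1462% = -4.9204% → -4.92%.

-4.92%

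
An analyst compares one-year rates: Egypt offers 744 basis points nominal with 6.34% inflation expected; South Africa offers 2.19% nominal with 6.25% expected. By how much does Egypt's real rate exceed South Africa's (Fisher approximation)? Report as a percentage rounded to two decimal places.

5.16%

Egypt: 7.44% − 6.34% = 1.100%
South Africa: 2.19% − 6.25% = -4.060%
Differential = 5.160% → 5.16%.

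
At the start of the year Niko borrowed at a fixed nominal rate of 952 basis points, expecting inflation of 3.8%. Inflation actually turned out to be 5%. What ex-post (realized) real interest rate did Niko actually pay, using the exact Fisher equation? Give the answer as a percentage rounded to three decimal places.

4.305%

Ex-post: (1 + 0.0952)/(1 + 0.0500) − 1 = 4.3048%
So the realized real rate is 4.305%.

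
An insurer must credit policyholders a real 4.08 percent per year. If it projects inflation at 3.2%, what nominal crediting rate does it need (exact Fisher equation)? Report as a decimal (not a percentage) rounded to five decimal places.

(1 + i) = (1 + r)(1 + π) = 1.04080 × 1.03200 = 1.0741056
i = 1.0741056 − 1, so the required nominal rate is 0.07411.

0.07411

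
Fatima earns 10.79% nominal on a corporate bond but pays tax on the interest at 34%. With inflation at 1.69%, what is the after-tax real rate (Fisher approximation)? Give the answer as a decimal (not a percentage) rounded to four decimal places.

After-tax nominal return = 10.79% × (1 − 0.34) = 7.1214%.
r ≈ 7.1214% − 1.69% → 0.0543.

0.0543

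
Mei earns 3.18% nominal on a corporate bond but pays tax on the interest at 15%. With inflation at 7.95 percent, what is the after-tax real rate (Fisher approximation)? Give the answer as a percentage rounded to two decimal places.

After-tax nominal return = 3.18% × (1 − 0.15) = 2.7030%.
r ≈ 2.7030% − 7.95% → -5.25%.

-5.25%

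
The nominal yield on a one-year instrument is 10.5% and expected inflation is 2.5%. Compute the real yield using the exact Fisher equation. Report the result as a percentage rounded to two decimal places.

1 + r = 1.10500 / 1.02500 = 1.078049
r = 1.078049 − 1 = 7.8049%, i.e. 7.80%.

7.80%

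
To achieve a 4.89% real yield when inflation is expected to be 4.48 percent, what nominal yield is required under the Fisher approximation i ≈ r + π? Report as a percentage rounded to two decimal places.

9.37%

i ≈ r + π = 4.89% + 4.48% = 9.37%.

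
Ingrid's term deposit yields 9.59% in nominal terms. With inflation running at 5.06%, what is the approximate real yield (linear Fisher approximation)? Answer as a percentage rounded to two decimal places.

4.53%

r ≈ i − π = 9.59% − 5.06% = 4.53%.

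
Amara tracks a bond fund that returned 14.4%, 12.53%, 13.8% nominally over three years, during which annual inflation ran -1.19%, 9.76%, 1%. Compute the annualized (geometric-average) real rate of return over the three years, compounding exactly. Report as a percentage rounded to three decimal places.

10.177%

Compound the nominal returns: 1.1440 × 1.1253 × 1.1380 = 1.46499656.
Compound inflation: 0.9881 × 1.0976 × 1.0100 = 1.09538395.
Deflate: 1.46499656 / 1.09538395 = 1.33742745.
Annualized real rate = 1.33742745^(1/3) − 1 = 10.1768% → 10.177%.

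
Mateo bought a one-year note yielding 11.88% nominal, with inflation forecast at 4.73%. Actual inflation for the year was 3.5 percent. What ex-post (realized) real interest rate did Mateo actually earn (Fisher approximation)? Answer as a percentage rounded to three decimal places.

Ex-post: 11.88% − 3.5% = 8.380%
So the realized real rate is 8.380%.

8.380%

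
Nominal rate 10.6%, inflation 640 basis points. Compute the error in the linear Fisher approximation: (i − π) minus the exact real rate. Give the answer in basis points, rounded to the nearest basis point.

Approximate: r ≈ 10.600% − 6.400% = 4.2000%
Exact: (1 + 0.1060)/(1 + 0.0640) − 1 = 3.9474%
Error = 4.2000% − 3.9474% = 0.2526% → 25 basis points.

25 basis points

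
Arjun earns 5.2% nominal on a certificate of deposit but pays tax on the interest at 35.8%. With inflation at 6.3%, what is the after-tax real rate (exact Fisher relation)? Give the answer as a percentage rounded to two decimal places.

-2.79%

After-tax nominal return = 5.2% × (1 − 0.358) = 3.3384%.
1 + r = 1.033384 / 1.06300 = 0.972139
After-tax real rate = 0.972139 − 1 → -2.79%.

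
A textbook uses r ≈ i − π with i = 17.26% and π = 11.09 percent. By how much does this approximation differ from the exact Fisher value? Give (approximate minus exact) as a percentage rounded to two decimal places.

Approximate: r ≈ 17.260% − 11.090% = 6.1700%
Exact: (1 + 0.1726)/(1 + 0.1109) − 1 = 5.5541%
Error = 6.1700% − 5.5541% = 0.6159% → 0.62%.

0.62%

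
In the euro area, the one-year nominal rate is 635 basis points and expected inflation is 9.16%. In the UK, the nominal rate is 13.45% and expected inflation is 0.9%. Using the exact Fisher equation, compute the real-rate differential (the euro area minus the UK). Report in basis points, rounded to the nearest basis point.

The euro area: (1 + 0.0635)/(1 + 0.0916) − 1 = -2.5742%
The UK: (1 + 0.1345)/(1 + 0.0090) − 1 = 12.4381%
Differential = -2.5742% − 12.4381% = -15.0123% → -1501 basis points.

-1501 basis points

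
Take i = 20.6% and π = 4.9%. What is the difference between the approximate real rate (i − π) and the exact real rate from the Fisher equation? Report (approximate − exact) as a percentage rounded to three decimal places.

Approximate: r ≈ 20.600% − 4.900% = 15.7000%
Exact: (1 + 0.2060)/(1 + 0.0490) − 1 = 14.9666%
Error = 15.7000% − 14.9666% = 0.7334% → 0.733%.

0.733%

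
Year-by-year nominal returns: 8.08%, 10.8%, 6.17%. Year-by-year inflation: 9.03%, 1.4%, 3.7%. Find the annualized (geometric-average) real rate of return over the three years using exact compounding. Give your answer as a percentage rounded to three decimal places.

3.508%

Compound the nominal returns: 1.0808 × 1.1080 × 1.0617 = 1.27141378.
Compound inflation: 1.0903 × 1.0140 × 1.0370 = 1.14647008.
Deflate: 1.27141378 / 1.14647008 = 1.10898122.
Annualized real rate = 1.10898122^(1/3) − 1 = 3.5082% → 3.508%.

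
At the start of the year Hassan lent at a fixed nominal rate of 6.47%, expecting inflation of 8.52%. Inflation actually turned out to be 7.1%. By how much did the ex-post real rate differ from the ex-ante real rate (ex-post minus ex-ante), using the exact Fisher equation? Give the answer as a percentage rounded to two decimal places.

Ex-ante: (1 + 0.0647)/(1 + 0.0852) − 1 = -1.8891%
Ex-post: (1 + 0.0647)/(1 + 0.0710) − 1 = -0.5882%
Difference (ex-post − ex-ante) = 1.3008% → 1.30%.

1.30%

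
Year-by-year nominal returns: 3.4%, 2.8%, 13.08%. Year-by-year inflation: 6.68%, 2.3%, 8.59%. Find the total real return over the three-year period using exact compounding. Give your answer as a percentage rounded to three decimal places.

1.426%

Compound the nominal returns: 1.0340 × 1.0280 × 1.1308 = 1.201986.
Compound inflation: 1.0668 × 1.0230 × 1.0859 = 1.185082.
Deflate: 1.201986 / 1.185082 = 1.014264.
Total real return = 1.014264 − 1 → 1.426%.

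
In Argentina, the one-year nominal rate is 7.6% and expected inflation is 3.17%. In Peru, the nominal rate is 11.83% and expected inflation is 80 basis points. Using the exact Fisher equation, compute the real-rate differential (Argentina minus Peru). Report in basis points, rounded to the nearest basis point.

-665 basis points

Argentina: (1 + 0.0760)/(1 + 0.0317) − 1 = 4.2939%
Peru: (1 + 0.1183)/(1 + 0.0080) − 1 = 10.9425%
Differential = 4.2939% − 10.9425% = -6.6486% → -665 basis points.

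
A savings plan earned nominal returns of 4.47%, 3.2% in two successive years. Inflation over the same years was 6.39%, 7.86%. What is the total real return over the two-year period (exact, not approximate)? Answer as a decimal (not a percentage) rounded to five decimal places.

Compound the nominal returns: 1.0447 × 1.0320 = 1.078130.
Compound inflation: 1.0639 × 1.0786 = 1.147523.
Deflate: 1.078130 / 1.147523 = 0.939529.
Total real return = 0.939529 − 1 → -0.06047.

-0.06047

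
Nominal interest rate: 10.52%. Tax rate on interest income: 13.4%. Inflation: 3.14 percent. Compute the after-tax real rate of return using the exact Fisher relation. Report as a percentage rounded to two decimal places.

5.79%

After-tax nominal return = 10.52% × (1 − 0.134) = 9.11032%.
1 + r = 1.0911032 / 1.03140 = 1.057886
After-tax real rate = 1.057886 − 1 → 5.79%.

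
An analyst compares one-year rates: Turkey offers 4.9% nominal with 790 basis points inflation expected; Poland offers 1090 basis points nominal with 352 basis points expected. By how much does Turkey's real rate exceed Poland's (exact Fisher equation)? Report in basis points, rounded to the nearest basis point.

-991 basis points

Turkey: (1 + 0.0490)/(1 + 0.0790) − 1 = -2.7804%
Poland: (1 + 0.1090)/(1 + 0.0352) − 1 = 7.1291%
Differential = -2.7804% − 7.1291% = -9.9094% → -991 basis points.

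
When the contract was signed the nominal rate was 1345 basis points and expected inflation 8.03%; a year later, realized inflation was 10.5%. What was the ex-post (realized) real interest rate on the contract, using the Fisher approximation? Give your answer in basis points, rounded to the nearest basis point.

Ex-post: 13.45% − 10.5% = 2.950%
So the realized real rate is 295 basis points.

295 basis points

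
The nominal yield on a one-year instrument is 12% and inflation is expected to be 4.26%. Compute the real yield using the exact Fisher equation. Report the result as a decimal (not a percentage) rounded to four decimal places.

By the Fisher equation, 1 + r = (1 + i)/(1 + π).
1 + r = 1.12000 / 1.04260 = 1.074237
r = 1.074237 − 1 = 7.4237%, i.e. 0.0742.

0.0742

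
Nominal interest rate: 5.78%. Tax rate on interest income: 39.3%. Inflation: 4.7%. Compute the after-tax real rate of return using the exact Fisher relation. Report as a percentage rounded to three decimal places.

-1.138%

After-tax nominal return = 5.78% × (1 − 0.393) = 3.50846%.
1 + r = 1.0350846 / 1.04700 = 0.988619
After-tax real rate = 0.988619 − 1 → -1.138%.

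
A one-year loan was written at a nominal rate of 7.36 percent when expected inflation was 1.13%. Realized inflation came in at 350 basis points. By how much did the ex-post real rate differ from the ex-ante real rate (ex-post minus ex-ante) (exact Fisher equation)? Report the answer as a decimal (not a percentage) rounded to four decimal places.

-0.0243

Ex-ante: (1 + 0.0736)/(1 + 0.0113) − 1 = 6.1604%
Ex-post: (1 + 0.0736)/(1 + 0.0350) − 1 = 3.7295%
Difference (ex-post − ex-ante) = -2.4309% → -0.0243.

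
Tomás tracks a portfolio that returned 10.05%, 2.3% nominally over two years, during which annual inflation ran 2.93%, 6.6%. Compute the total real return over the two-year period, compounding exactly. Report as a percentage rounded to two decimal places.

2.60%

Nominal growth factor = 1.1005 × 1.0230 = 1.125812
Price-level growth factor = 1.0293 × 1.0660 = 1.097234
Real growth factor = 1.125812 / 1.097234 = 1.026045
Total real return = 1.026045 − 1 → 2.60%.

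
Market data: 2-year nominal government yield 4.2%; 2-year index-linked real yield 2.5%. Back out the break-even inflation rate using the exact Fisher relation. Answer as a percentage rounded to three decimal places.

1.659%

(1 + π) = (1 + i)/(1 + r) = 1.04200 / 1.02500 = 1.0165854
Break-even inflation = 1.0165854 − 1 → 1.659%.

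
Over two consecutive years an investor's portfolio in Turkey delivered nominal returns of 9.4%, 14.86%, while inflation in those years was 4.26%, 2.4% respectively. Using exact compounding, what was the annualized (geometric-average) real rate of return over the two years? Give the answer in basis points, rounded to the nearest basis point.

Compound the nominal returns: 1.0940 × 1.1486 = 1.25656840.
Compound inflation: 1.0426 × 1.0240 = 1.06762240.
Deflate: 1.25656840 / 1.06762240 = 1.17697830.
Annualized real rate = 1.17697830^(1/2) − 1 = 8.4886% → 849 basis points.

849 basis points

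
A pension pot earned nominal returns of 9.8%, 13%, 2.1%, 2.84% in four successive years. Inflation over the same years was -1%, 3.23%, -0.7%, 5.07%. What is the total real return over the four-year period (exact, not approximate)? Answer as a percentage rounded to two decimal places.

Nominal growth factor = 1.0980 × 1.1300 × 1.0210 × 1.0284 = 1.302773
Price-level growth factor = 0.9900 × 1.0323 × 0.9930 × 1.0507 = 1.066275
Real growth factor = 1.302773 / 1.066275 = 1.221798
Total real return = 1.221798 − 1 → 22.18%.

22.18%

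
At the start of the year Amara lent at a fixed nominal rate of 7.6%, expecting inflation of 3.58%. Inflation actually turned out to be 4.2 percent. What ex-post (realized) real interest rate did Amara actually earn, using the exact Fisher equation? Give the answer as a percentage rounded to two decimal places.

Ex-post: (1 + 0.0760)/(1 + 0.0420) − 1 = 3.2630%
So the realized real rate is 3.26%.

3.26%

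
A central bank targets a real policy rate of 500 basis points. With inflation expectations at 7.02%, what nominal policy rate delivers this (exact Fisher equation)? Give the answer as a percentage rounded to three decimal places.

12.371%

(1 + i) = (1 + r)(1 + π) = 1.05000 × 1.07020 = 1.12371
i = 1.12371 − 1, so the required nominal rate is 12.371%.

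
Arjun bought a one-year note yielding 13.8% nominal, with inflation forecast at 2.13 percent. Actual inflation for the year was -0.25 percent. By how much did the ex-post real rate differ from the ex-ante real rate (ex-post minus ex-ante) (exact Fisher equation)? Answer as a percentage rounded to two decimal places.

2.66%

Ex-ante: (1 + 0.1380)/(1 + 0.0213) − 1 = 11.4266%
Ex-post: (1 + 0.1380)/(1 − 0.0025) − 1 = 14.0852%
Difference (ex-post − ex-ante) = 2.6586% → 2.66%.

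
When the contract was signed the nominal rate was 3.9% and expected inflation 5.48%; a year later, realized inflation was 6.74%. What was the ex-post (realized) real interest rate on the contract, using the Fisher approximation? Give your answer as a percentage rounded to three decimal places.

-2.840%

Ex-post: 3.9% − 6.74% = -2.840%
So the realized real rate is -2.840%.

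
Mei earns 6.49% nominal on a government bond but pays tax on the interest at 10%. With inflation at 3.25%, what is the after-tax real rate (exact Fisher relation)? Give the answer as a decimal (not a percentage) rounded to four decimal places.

0.0251

After-tax nominal return = 6.49% × (1 − 0.1) = 5.8410%.
1 + r = 1.05841 / 1.03250 = 1.025094
After-tax real rate = 1.025094 − 1 → 0.0251.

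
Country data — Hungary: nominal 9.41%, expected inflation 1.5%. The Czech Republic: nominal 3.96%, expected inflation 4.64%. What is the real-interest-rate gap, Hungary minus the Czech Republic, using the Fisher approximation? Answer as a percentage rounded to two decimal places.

8.59%

Hungary: 9.41% − 1.5% = 7.910%
The Czech Republic: 3.96% − 4.64% = -0.680%
Differential = 8.590% → 8.59%.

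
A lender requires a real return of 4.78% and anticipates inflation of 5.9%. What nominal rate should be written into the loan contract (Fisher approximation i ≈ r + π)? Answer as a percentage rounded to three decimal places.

10.680%

i ≈ r + π = 4.78% + 5.9% = 10.680%.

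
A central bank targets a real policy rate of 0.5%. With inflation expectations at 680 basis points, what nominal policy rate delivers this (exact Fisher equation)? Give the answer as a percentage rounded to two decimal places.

7.33%

(1 + i) = (1 + r)(1 + π) = 1.00500 × 1.06800 = 1.07334
i = 1.07334 − 1, so the required nominal rate is 7.33%.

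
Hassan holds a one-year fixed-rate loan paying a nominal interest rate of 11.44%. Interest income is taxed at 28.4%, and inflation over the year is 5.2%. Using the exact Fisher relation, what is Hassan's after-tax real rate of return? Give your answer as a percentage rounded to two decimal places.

2.84%

After-tax nominal return = 11.44% × (1 − 0.284) = 8.19104%.
1 + r = 1.0819104 / 1.05200 = 1.028432
After-tax real rate = 1.028432 − 1 → 2.84%.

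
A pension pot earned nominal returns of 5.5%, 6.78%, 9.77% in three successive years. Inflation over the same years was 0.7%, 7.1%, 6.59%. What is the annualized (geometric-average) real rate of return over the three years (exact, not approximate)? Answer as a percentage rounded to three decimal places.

Compound the nominal returns: 1.0550 × 1.0678 × 1.0977 = 1.23659088.
Compound inflation: 1.0070 × 1.0710 × 1.0659 = 1.14956995.
Deflate: 1.23659088 / 1.14956995 = 1.07569868.
Annualized real rate = 1.07569868^(1/3) − 1 = 2.4622% → 2.462%.

2.462%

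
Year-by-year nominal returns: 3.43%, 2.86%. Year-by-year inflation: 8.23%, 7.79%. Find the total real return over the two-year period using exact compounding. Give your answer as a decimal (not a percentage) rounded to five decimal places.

Compound the nominal returns: 1.0343 × 1.0286 = 1.063881.
Compound inflation: 1.0823 × 1.0779 = 1.166611.
Deflate: 1.063881 / 1.166611 = 0.911941.
Total real return = 0.911941 − 1 → -0.08806.

-0.08806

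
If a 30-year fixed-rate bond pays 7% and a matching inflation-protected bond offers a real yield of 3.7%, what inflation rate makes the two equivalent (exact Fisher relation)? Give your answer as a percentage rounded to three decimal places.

(1 + π) = (1 + i)/(1 + r) = 1.07000 / 1.03700 = 1.031823
Break-even inflation = 1.031823 − 1 → 3.182%.

3.182%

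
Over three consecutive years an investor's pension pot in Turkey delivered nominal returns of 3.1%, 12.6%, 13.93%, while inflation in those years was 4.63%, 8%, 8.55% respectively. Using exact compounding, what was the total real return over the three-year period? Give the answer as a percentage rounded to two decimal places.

7.83%

Compound the nominal returns: 1.0310 × 1.1260 × 1.1393 = 1.322620.
Compound inflation: 1.0463 × 1.0800 × 1.0855 = 1.226619.
Deflate: 1.322620 / 1.226619 = 1.078265.
Total real return = 1.078265 − 1 → 7.83%.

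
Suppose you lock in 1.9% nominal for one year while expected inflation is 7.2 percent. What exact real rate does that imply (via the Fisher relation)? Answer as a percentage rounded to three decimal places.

-4.944%

1 + r = 1.01900 / 1.07200 = 0.950560
r = 0.950560 − 1 = -4.9440%, i.e. -4.944%.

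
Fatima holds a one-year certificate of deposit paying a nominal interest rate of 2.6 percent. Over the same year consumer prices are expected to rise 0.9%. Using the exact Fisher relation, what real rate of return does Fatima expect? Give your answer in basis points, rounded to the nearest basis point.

168 basis points

By the Fisher relation, 1 + r = (1 + i)/(1 + π).
1 + r = 1.02600 / 1.00900 = 1.016848
r = 1.016848 − 1 = 1.6848%, i.e. 168 basis points.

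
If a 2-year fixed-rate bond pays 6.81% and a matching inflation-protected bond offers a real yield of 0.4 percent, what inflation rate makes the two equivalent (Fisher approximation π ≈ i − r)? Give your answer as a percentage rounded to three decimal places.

π ≈ i − r = 6.81% − 0.4% → 6.410%.

6.410%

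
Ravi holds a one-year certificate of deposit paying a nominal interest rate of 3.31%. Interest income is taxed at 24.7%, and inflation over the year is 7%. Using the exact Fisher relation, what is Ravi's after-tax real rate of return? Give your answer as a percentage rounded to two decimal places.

After-tax nominal return = 3.31% × (1 − 0.247) = 2.49243%.
1 + r = 1.0249243 / 1.07000 = 0.957873
After-tax real rate = 0.957873 − 1 → -4.21%.

-4.21%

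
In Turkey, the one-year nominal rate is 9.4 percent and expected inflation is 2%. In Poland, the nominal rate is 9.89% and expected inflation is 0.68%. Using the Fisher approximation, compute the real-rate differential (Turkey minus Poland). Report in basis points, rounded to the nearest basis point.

Turkey: 9.4% − 2% = 7.400%
Poland: 9.89% − 0.68% = 9.210%
Differential = -1.810% → -181 basis points.

-181 basis points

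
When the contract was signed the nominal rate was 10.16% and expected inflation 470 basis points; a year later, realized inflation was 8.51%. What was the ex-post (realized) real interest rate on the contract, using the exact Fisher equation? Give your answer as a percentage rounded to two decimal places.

1.52%

Ex-post: (1 + 0.1016)/(1 + 0.0851) − 1 = 1.5206%
So the realized real rate is 1.52%.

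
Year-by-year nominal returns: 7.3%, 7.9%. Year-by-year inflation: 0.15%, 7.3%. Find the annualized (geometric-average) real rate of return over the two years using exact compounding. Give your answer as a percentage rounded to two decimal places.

Compound the nominal returns: 1.0730 × 1.0790 = 1.15776700.
Compound inflation: 1.0015 × 1.0730 = 1.07460950.
Deflate: 1.15776700 / 1.07460950 = 1.07738392.
Annualized real rate = 1.07738392^(1/2) − 1 = 3.7971% → 3.80%.

3.80%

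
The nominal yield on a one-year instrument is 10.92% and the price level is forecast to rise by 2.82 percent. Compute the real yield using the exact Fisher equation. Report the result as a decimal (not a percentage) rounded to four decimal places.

0.0788

By the Fisher equation, 1 + r = (1 + i)/(1 + π).
1 + r = 1.10920 / 1.02820 = 1.078778
r = 1.078778 − 1 = 7.8778%, i.e. 0.0788.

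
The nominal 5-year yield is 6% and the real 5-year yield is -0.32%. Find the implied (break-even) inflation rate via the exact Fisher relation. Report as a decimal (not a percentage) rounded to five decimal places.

0.06340

(1 + π) = (1 + i)/(1 + r) = 1.06000 / 0.99680 = 1.063403
Break-even inflation = 1.063403 − 1 → 0.06340.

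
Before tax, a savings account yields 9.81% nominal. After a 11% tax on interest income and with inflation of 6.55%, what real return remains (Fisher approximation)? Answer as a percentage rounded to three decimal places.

After-tax nominal return = 9.81% × (1 − 0.11) = 8.7309%.
r ≈ 8.7309% − 6.55% → 2.181%.

2.181%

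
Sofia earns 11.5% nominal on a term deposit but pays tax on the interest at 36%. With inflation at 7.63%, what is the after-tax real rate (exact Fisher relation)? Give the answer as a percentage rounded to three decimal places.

-0.251%

After-tax nominal return = 11.5% × (1 − 0.36) = 7.3600%.
1 + r = 1.07360 / 1.07630 = 0.997491
After-tax real rate = 0.997491 − 1 → -0.251%.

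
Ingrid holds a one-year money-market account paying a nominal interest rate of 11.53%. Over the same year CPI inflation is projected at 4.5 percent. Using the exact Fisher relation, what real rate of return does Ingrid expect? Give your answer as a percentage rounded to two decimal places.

By the Fisher relation, 1 + r = (1 + i)/(1 + π).
1 + r = 1.11530 / 1.04500 = 1.067273
r = 1.067273 − 1 = 6.7273%, i.e. 6.73%.

6.73%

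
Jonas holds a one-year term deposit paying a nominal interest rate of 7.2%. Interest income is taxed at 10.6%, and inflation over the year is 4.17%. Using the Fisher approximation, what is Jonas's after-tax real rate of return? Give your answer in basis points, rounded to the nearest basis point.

227 basis points

After-tax nominal return = 7.2% × (1 − 0.106) = 6.4368%.
r ≈ 6.4368% − 4.17% → 227 basis points.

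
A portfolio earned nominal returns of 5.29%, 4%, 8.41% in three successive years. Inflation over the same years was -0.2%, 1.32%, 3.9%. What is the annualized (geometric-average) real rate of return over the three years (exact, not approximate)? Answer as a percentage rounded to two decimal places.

4.16%

Nominal growth factor = 1.0529 × 1.0400 × 1.0841 = 1.18710685
Price-level growth factor = 0.9980 × 1.0132 × 1.0390 = 1.05060937
Real growth factor = 1.18710685 / 1.05060937 = 1.12992219
Annualized real rate = 1.12992219^(1/3) − 1 = 4.1557% → 4.16%.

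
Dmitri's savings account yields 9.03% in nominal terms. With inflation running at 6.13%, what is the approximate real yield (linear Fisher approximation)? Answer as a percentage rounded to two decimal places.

2.90%

r ≈ i − π = 9.03% − 6.13% = 2.90%.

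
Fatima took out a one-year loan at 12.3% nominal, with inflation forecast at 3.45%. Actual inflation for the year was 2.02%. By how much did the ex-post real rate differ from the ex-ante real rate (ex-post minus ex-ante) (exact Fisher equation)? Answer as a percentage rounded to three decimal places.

1.522%

Ex-ante: (1 + 0.1230)/(1 + 0.0345) − 1 = 8.5549%
Ex-post: (1 + 0.1230)/(1 + 0.0202) − 1 = 10.0765%
Difference (ex-post − ex-ante) = 1.5216% → 1.522%.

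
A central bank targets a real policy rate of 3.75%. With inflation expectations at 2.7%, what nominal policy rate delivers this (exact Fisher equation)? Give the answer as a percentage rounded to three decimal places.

(1 + i) = (1 + r)(1 + π) = 1.03750 × 1.02700 = 1.0655125
i = 1.0655125 − 1, so the required nominal rate is 6.551%.

6.551%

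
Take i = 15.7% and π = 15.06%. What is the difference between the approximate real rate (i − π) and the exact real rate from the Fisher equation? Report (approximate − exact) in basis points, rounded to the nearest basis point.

Approximate: r ≈ 15.700% − 15.060% = 0.6400%
Exact: (1 + 0.1570)/(1 + 0.1506) − 1 = 0.5562%
Error = 0.6400% − 0.5562% = 0.0838% → 8 basis points.

8 basis points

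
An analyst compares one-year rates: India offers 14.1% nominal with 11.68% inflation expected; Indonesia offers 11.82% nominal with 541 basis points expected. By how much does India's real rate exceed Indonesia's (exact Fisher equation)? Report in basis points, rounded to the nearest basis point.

India: (1 + 0.1410)/(1 + 0.1168) − 1 = 2.1669%
Indonesia: (1 + 0.1182)/(1 + 0.0541) − 1 = 6.0810%
Differential = 2.1669% − 6.0810% = -3.9141% → -391 basis points.

-391 basis points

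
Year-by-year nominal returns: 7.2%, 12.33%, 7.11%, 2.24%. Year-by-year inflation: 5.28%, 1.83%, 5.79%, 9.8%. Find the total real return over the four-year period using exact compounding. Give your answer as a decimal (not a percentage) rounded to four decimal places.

Nominal growth factor = 1.0720 × 1.1233 × 1.0711 × 1.0224 = 1.318686
Price-level growth factor = 1.0528 × 1.0183 × 1.0579 × 1.0980 = 1.245284
Real growth factor = 1.318686 / 1.245284 = 1.058944
Total real return = 1.058944 − 1 → 0.0589.

0.0589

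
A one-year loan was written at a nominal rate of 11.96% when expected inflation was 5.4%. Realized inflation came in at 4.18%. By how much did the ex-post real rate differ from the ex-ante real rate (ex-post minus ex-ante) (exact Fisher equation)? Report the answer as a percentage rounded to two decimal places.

1.24%

Ex-ante: (1 + 0.1196)/(1 + 0.0540) − 1 = 6.2239%
Ex-post: (1 + 0.1196)/(1 + 0.0418) − 1 = 7.4678%
Difference (ex-post − ex-ante) = 1.2439% → 1.24%.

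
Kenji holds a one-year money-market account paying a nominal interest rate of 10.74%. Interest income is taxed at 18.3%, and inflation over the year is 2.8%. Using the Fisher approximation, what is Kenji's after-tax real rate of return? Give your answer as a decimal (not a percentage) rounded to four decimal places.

0.0597

After-tax nominal return = 10.74% × (1 − 0.183) = 8.77458%.
r ≈ 8.77458% − 2.8% → 0.0597.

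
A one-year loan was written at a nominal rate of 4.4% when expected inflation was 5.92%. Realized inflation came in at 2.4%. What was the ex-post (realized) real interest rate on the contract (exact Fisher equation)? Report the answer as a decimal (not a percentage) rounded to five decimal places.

0.01953

Ex-post: (1 + 0.0440)/(1 + 0.0240) − 1 = 1.9531%
So the realized real rate is 0.01953.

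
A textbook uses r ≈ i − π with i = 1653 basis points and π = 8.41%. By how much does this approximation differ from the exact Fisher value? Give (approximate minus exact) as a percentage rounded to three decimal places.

Approximate: r ≈ 16.530% − 8.410% = 8.1200%
Exact: (1 + 0.1653)/(1 + 0.0841) − 1 = 7.4901%
Error = 8.1200% − 7.4901% = 0.6299% → 0.630%.

0.630%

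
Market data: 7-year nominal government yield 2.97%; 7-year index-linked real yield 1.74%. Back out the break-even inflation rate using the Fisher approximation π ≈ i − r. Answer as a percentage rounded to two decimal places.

π ≈ i − r = 2.97% − 1.74% → 1.23%.

1.23%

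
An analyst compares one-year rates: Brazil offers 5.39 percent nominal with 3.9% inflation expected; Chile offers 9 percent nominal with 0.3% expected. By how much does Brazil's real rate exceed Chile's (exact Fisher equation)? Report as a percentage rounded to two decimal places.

Brazil: (1 + 0.0539)/(1 + 0.0390) − 1 = 1.4341%
Chile: (1 + 0.0900)/(1 + 0.0030) − 1 = 8.6740%
Differential = 1.4341% − 8.6740% = -7.2399% → -7.24%.

-7.24%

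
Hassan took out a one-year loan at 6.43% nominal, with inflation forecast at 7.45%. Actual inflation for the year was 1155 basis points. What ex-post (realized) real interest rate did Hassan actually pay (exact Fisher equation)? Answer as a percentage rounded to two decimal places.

-4.59%

Ex-post: (1 + 0.0643)/(1 + 0.1155) − 1 = -4.5899%
So the realized real rate is -4.59%.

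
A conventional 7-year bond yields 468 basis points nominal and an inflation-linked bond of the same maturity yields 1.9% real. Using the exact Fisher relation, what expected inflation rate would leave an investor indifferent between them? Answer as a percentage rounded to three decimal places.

(1 + π) = (1 + i)/(1 + r) = 1.04680 / 1.01900 = 1.027282
Break-even inflation = 1.027282 − 1 → 2.728%.

2.728%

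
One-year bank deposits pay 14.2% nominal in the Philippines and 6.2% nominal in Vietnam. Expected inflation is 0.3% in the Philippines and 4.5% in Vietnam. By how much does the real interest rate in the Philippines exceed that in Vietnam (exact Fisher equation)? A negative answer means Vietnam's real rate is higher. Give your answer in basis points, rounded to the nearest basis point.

The Philippines: (1 + 0.1420)/(1 + 0.0030) − 1 = 13.8584%
Vietnam: (1 + 0.0620)/(1 + 0.0450) − 1 = 1.6268%
Differential = 13.8584% − 1.6268% = 12.2316% → 1223 basis points.

1223 basis points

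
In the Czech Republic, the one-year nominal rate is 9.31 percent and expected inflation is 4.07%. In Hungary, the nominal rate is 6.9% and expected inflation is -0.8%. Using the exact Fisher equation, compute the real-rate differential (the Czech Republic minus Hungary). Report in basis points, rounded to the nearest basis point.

-273 basis points

The Czech Republic: (1 + 0.0931)/(1 + 0.0407) − 1 = 5.0351%
Hungary: (1 + 0.0690)/(1 − 0.0080) − 1 = 7.7621%
Differential = 5.0351% − 7.7621% = -2.7270% → -273 basis points.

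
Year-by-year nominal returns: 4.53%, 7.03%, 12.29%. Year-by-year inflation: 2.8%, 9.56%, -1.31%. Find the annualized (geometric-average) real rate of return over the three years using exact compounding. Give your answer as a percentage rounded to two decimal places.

4.17%

Compound the nominal returns: 1.0453 × 1.0703 × 1.1229 = 1.25628322.
Compound inflation: 1.0280 × 1.0956 × 0.9869 = 1.11152257.
Deflate: 1.25628322 / 1.11152257 = 1.13023635.
Annualized real rate = 1.13023635^(1/3) − 1 = 4.1653% → 4.17%.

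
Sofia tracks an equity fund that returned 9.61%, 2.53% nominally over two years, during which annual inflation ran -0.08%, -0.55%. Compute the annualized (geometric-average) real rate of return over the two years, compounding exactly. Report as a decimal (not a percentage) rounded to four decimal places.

Compound the nominal returns: 1.0961 × 1.0253 = 1.12383133.
Compound inflation: 0.9992 × 0.9945 = 0.99370440.
Deflate: 1.12383133 / 0.99370440 = 1.13095135.
Annualized real rate = 1.13095135^(1/2) − 1 = 6.3462% → 0.0635.

0.0635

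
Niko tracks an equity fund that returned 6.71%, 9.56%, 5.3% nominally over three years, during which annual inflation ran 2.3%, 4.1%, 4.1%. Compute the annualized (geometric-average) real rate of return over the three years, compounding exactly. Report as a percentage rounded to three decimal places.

3.555%

Compound the nominal returns: 1.0671 × 1.0956 × 1.0530 = 1.23107784.
Compound inflation: 1.0230 × 1.0410 × 1.0410 = 1.10860566.
Deflate: 1.23107784 / 1.10860566 = 1.11047407.
Annualized real rate = 1.11047407^(1/3) − 1 = 3.5546% → 3.555%.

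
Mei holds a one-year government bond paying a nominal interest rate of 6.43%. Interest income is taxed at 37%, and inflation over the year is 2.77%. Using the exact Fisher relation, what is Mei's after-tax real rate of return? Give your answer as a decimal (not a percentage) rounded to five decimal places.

After-tax nominal return = 6.43% × (1 − 0.37) = 4.0509%.
1 + r = 1.040509 / 1.02770 = 1.012464
After-tax real rate = 1.012464 − 1 → 0.01246.

0.01246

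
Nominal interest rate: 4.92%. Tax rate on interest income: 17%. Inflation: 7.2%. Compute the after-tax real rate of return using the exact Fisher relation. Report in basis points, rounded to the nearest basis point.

-291 basis points

After-tax nominal return = 4.92% × (1 − 0.17) = 4.0836%.
1 + r = 1.040836 / 1.07200 = 0.970929
After-tax real rate = 0.970929 − 1 → -291 basis points.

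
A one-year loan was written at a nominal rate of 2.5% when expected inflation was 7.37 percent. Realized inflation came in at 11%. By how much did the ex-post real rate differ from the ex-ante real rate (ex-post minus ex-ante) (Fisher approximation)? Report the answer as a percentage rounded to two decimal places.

Ex-ante: 2.5% − 7.37% = -4.870%
Ex-post: 2.5% − 11% = -8.500%
Difference (ex-post − ex-ante) = -3.6300% → -3.63%.

-3.63%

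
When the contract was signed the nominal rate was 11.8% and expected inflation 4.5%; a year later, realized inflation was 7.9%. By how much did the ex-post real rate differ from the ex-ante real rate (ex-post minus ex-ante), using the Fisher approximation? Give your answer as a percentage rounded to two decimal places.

-3.40%

Ex-ante: 11.8% − 4.5% = 7.300%
Ex-post: 11.8% − 7.9% = 3.900%
Difference (ex-post − ex-ante) = -3.4000% → -3.40%.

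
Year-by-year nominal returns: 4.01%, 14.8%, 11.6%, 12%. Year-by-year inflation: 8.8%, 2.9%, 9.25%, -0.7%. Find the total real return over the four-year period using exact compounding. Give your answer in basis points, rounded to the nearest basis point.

Nominal growth factor = 1.0401 × 1.1480 × 1.1160 × 1.1200 = 1.492448
Price-level growth factor = 1.0880 × 1.0290 × 1.0925 × 0.9930 = 1.214549
Real growth factor = 1.492448 / 1.214549 = 1.228809
Total real return = 1.228809 − 1 → 2288 basis points.

2288 basis points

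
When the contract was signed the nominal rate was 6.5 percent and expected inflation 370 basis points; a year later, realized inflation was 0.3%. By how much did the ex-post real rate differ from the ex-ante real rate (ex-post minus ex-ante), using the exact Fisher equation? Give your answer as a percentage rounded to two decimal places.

Ex-ante: (1 + 0.0650)/(1 + 0.0370) − 1 = 2.7001%
Ex-post: (1 + 0.0650)/(1 + 0.0030) − 1 = 6.1815%
Difference (ex-post − ex-ante) = 3.4814% → 3.48%.

3.48%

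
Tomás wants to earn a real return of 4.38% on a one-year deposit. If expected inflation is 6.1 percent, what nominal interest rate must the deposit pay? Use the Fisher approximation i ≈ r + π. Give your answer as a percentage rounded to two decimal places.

i ≈ r + π = 4.38% + 6.1% = 10.48%.

10.48%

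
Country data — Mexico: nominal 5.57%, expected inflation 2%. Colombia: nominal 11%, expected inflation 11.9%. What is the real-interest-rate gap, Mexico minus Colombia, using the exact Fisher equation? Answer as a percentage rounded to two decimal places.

Mexico: (1 + 0.0557)/(1 + 0.0200) − 1 = 3.5000%
Colombia: (1 + 0.1100)/(1 + 0.1190) − 1 = -0.8043%
Differential = 3.5000% − (-0.8043%) = 4.3043% → 4.30%.

4.30%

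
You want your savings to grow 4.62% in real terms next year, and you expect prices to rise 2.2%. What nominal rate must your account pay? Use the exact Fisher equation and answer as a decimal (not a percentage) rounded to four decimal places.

0.0692

(1 + i) = (1 + r)(1 + π) = 1.04620 × 1.02200 = 1.0692164
i = 1.0692164 − 1, so the required nominal rate is 0.0692.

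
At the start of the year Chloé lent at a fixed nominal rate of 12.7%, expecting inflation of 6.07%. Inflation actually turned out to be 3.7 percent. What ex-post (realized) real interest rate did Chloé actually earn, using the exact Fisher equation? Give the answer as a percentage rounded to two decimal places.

Ex-post: (1 + 0.1270)/(1 + 0.0370) − 1 = 8.6789%
So the realized real rate is 8.68%.

8.68%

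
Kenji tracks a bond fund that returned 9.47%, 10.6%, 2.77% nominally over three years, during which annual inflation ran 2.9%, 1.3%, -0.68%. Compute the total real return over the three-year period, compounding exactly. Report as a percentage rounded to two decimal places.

Nominal growth factor = 1.0947 × 1.1060 × 1.0277 = 1.244276
Price-level growth factor = 1.0290 × 1.0130 × 0.9932 = 1.035289
Real growth factor = 1.244276 / 1.035289 = 1.201863
Total real return = 1.201863 − 1 → 20.19%.

20.19%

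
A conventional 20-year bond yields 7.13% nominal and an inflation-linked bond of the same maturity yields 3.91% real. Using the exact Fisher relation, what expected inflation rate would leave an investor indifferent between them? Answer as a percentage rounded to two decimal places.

(1 + π) = (1 + i)/(1 + r) = 1.07130 / 1.03910 = 1.030988
Break-even inflation = 1.030988 − 1 → 3.10%.

3.10%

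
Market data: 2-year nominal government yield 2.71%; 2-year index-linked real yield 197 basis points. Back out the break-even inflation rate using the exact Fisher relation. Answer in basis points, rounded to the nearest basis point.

73 basis points

(1 + π) = (1 + i)/(1 + r) = 1.02710 / 1.01970 = 1.007257
Break-even inflation = 1.007257 − 1 → 73 basis points.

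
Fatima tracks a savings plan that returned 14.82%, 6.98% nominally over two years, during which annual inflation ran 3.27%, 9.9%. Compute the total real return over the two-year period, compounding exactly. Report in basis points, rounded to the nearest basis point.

823 basis points

Nominal growth factor = 1.1482 × 1.0698 = 1.228344
Price-level growth factor = 1.0327 × 1.0990 = 1.134937
Real growth factor = 1.228344 / 1.134937 = 1.082302
Total real return = 1.082302 − 1 → 823 basis points.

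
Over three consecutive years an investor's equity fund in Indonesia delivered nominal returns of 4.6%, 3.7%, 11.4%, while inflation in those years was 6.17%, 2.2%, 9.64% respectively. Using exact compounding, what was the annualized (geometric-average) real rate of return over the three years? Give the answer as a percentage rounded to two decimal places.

Compound the nominal returns: 1.0460 × 1.0370 × 1.1140 = 1.20835803.
Compound inflation: 1.0617 × 1.0220 × 1.0964 = 1.18965693.
Deflate: 1.20835803 / 1.18965693 = 1.01571974.
Annualized real rate = 1.01571974^(1/3) − 1 = 0.5213% → 0.52%.

0.52%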